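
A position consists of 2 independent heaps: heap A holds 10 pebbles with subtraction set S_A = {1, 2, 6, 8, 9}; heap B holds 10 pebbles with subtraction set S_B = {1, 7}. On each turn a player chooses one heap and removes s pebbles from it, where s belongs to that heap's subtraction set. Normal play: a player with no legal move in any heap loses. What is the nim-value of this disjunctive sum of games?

Heap A, S = {1, 2, 6, 8, 9}:
n :  0  1  2  3  4  5  6  7  8  9 10
G :  0  1  2  0  1  2  3  0  1  2  0
G_A(10) = 0.
Heap B, S = {1, 7}:
n :  0  1  2  3  4  5  6  7  8  9 10
G :  0  1  0  1  0  1  0  1  0  1  0
G_B(10) = 0.
Combined Grundy value = 0 ⊕ 0 = 0.

0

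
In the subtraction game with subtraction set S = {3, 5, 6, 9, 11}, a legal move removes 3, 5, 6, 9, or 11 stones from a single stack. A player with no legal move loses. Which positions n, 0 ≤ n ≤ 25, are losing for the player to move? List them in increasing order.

n :  0  1  2  3  4  5  6  7  8  9 10 11 12 13 14 15 16 17 18 19 20 21 22 23 24 25
G :  0  0  0  1  1  1  2  2  2  3  3  3  4  4  0  0  0  1  1  1  2  2  2  3  3  3
P-positions are exactly the n with G(n) = 0.

0, 1, 2, 14, 15, 16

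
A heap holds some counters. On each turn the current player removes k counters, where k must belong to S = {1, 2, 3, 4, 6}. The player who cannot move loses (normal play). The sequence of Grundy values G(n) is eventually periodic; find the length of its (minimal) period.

5

n :  0  1  2  3  4  5  6  7  8  9 10 11 12 13 14
G :  0  1  2  3  4  0  1  2  3  4  0  1  2  3  4
G(n+5) = G(n) holds for n = 0,…,5 (a full window of length max(S) = 6), so the sequence is purely periodic with period 5.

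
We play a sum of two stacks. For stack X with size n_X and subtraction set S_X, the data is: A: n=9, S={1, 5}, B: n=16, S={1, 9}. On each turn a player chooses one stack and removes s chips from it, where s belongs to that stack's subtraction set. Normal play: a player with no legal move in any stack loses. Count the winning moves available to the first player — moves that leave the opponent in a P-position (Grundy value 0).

4

Stack A, S = {1, 5}:
G(0) = 0
G(1) = mex{0} = 1
G(2) = mex{1} = 0
G(3) = mex{0} = 1
G(4) = mex{1} = 0
G(5) = mex{0,0} = 1
G(6) = mex{1,1} = 0
G(7) = mex{0,0} = 1
G(8) = mex{1,1} = 0
G(9) = mex{0,0} = 1
G_A(9) = 1.
Stack B, S = {1, 9}:
n :  0  1  2  3  4  5  6  7  8  9 10 11 12 13 14 15 16
G :  0  1  0  1  0  1  0  1  0  1  0  1  0  1  0  1  0
G_B(16) = 0.
Combined Grundy value = 1 ⊕ 0 = 1.
A winning move leaves total XOR = 0, i.e. changes one component's Grundy value g to g ⊕ X where X is the current total.
Stack A: need g' = 1⊕1 = 0. Options: 9−1→G=0, 9−5→G=0. Hits: 2.
Stack B: need g' = 0⊕1 = 1. Options: 16−1→G=1, 16−9→G=1. Hits: 2.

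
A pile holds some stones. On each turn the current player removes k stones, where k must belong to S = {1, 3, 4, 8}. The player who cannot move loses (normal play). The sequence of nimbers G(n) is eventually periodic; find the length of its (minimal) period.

7

G(0) = 0
G(1) = mex{0} = 1
G(2) = mex{1} = 0
G(3) = mex{0,0} = 1
G(4) = mex{1,1,0} = 2
G(5) = mex{2,0,1} = 3
G(6) = mex{3,1,0} = 2
G(7) = mex{2,2,1} = 0
G(8) = mex{0,3,2,0} = 1
G(9) = mex{1,2,3,1} = 0
G(10) = mex{0,0,2,0} = 1
G(11) = mex{1,1,0,1} = 2
G(12) = mex{2,0,1,2} = 3
G(13) = mex{3,1,0,3} = 2
G(14) = mex{2,2,1,2} = 0
G(15) = mex{0,3,2,0} = 1
G(16) = mex{1,2,3,1} = 0
G(n+7) = G(n) holds for n = 0,…,7 (a full window of length max(S) = 8), so the sequence is purely periodic with period 7.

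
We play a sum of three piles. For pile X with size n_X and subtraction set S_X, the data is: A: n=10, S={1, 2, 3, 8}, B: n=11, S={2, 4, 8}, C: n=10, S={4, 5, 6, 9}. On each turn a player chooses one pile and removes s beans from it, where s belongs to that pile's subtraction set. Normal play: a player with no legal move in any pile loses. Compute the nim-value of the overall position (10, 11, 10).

1

Pile A, S = {1, 2, 3, 8}:
G(0) = 0
G(1) = mex{0} = 1
G(2) = mex{1,0} = 2
G(3) = mex{2,1,0} = 3
G(4) = mex{3,2,1} = 0
G(5) = mex{0,3,2} = 1
G(6) = mex{1,0,3} = 2
G(7) = mex{2,1,0} = 3
G(8) = mex{3,2,1,0} = 4
G(9) = mex{4,3,2,1} = 0
G(10) = mex{0,4,3,2} = 1
G_A(10) = 1.
Pile B, S = {2, 4, 8}:
n :  0  1  2  3  4  5  6  7  8  9 10 11
G :  0  0  1  1  2  2  0  0  1  1  2  2
G_B(11) = 2.
Pile C, S = {4, 5, 6, 9}:
G(0) = 0
G(1) = mex{} = 0
G(2) = mex{} = 0
G(3) = mex{} = 0
G(4) = mex{0} = 1
G(5) = mex{0,0} = 1
G(6) = mex{0,0,0} = 1
G(7) = mex{0,0,0} = 1
G(8) = mex{1,0,0} = 2
G(9) = mex{1,1,0,0} = 2
G(10) = mex{1,1,1,0} = 2
G_C(10) = 2.
Combined Grundy value = 1 ⊕ 2 ⊕ 2 = 1.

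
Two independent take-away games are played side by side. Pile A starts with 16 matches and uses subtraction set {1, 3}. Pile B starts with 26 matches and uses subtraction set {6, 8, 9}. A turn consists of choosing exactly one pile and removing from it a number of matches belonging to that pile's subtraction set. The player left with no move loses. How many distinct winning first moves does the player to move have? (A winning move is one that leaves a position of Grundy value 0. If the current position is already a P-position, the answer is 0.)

5

Pile A, S = {1, 3}:
G(0) = 0
G(1) = mex{0} = 1
G(2) = mex{1} = 0
G(3) = mex{0,0} = 1
G(4) = mex{1,1} = 0
G(5) = mex{0,0} = 1
G(6) = mex{1,1} = 0
G(7) = mex{0,0} = 1
G(8) = mex{1,1} = 0
G(9) = mex{0,0} = 1
G(10) = mex{1,1} = 0
G(11) = mex{0,0} = 1
G(12) = mex{1,1} = 0
G(13) = mex{0,0} = 1
G(14) = mex{1,1} = 0
G(15) = mex{0,0} = 1
G(16) = mex{1,1} = 0
G_A(16) = 0.
Pile B, S = {6, 8, 9}:
G(0) = 0
G(1) = mex{} = 0
G(2) = mex{} = 0
G(3) = mex{} = 0
G(4) = mex{} = 0
G(5) = mex{} = 0
G(6) = mex{0} = 1
G(7) = mex{0} = 1
G(8) = mex{0,0} = 1
G(9) = mex{0,0,0} = 1
G(10) = mex{0,0,0} = 1
G(11) = mex{0,0,0} = 1
G(12) = mex{1,0,0} = 2
G(13) = mex{1,0,0} = 2
G(14) = mex{1,1,0} = 2
G(15) = mex{1,1,1} = 0
G(16) = mex{1,1,1} = 0
G(17) = mex{1,1,1} = 0
G(18) = mex{2,1,1} = 0
G(19) = mex{2,1,1} = 0
G(20) = mex{2,2,1} = 0
G(21) = mex{0,2,2} = 1
G(22) = mex{0,2,2} = 1
G(23) = mex{0,0,2} = 1
G(24) = mex{0,0,0} = 1
G(25) = mex{0,0,0} = 1
G(26) = mex{0,0,0} = 1
G_B(26) = 1.
Combined Grundy value = 0 ⊕ 1 = 1.
A winning move leaves total XOR = 0, i.e. changes one component's Grundy value g to g ⊕ X where X is the current total.
Pile A: need g' = 0⊕1 = 1. Options: 16−1→G=1, 16−3→G=1. Hits: 2.
Pile B: need g' = 1⊕1 = 0. Options: 26−6→G=0, 26−8→G=0, 26−9→G=0. Hits: 3.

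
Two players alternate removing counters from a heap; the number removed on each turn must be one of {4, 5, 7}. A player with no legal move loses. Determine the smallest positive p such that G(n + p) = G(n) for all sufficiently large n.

11

G(0) = 0
G(1) = mex{} = 0
G(2) = mex{} = 0
G(3) = mex{} = 0
G(4) = mex{0} = 1
G(5) = mex{0,0} = 1
G(6) = mex{0,0} = 1
G(7) = mex{0,0,0} = 1
G(8) = mex{1,0,0} = 2
G(9) = mex{1,1,0} = 2
G(10) = mex{1,1,0} = 2
G(11) = mex{1,1,1} = 0
G(12) = mex{2,1,1} = 0
G(13) = mex{2,2,1} = 0
G(14) = mex{2,2,1} = 0
G(15) = mex{0,2,2} = 1
G(16) = mex{0,0,2} = 1
G(17) = mex{0,0,2} = 1
G(18) = mex{0,0,0} = 1
G(19) = mex{1,0,0} = 2
G(20) = mex{1,1,0} = 2
G(21) = mex{1,1,0} = 2
G(22) = mex{1,1,1} = 0
G(23) = mex{2,1,1} = 0
G(n+11) = G(n) holds for n = 0,…,6 (a full window of length max(S) = 7), so the sequence is purely periodic with period 11.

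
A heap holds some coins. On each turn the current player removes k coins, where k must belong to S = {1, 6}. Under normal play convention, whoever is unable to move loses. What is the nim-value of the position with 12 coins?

1

G(0) = 0
G(1) = mex{0} = 1
G(2) = mex{1} = 0
G(3) = mex{0} = 1
G(4) = mex{1} = 0
G(5) = mex{0} = 1
G(6) = mex{1,0} = 2
G(7) = mex{2,1} = 0
G(8) = mex{0,0} = 1
G(9) = mex{1,1} = 0
G(10) = mex{0,0} = 1
G(11) = mex{1,1} = 0
G(12) = mex{0,2} = 1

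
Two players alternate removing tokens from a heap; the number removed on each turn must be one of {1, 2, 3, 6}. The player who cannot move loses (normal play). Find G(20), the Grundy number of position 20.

0

G(0) = 0
G(1) = mex{0} = 1
G(2) = mex{1,0} = 2
G(3) = mex{2,1,0} = 3
G(4) = mex{3,2,1} = 0
G(5) = mex{0,3,2} = 1
G(6) = mex{1,0,3,0} = 2
G(7) = mex{2,1,0,1} = 3
G(8) = mex{3,2,1,2} = 0
G(9) = mex{0,3,2,3} = 1
G(10) = mex{1,0,3,0} = 2
G(11) = mex{2,1,0,1} = 3
G(12) = mex{3,2,1,2} = 0
G(13) = mex{0,3,2,3} = 1
G(14) = mex{1,0,3,0} = 2
G(15) = mex{2,1,0,1} = 3
G(16) = mex{3,2,1,2} = 0
G(17) = mex{0,3,2,3} = 1
G(18) = mex{1,0,3,0} = 2
G(19) = mex{2,1,0,1} = 3
G(20) = mex{3,2,1,2} = 0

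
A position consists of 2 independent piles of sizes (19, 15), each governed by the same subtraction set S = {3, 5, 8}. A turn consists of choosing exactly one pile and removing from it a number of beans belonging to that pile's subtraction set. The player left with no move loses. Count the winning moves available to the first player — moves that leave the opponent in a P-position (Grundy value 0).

3

All piles use S = {3, 5, 8}:
n :  0  1  2  3  4  5  6  7  8  9 10 11 12 13 14 15 16 17 18 19
G :  0  0  0  1  1  1  2  2  2  3  3  0  0  0  1  1  1  2  2  2
Pile A: G(19) = 2.
Pile B: G(15) = 1.
Combined Grundy value = 2 ⊕ 1 = 3.
A winning move leaves total XOR = 0, i.e. changes one component's Grundy value g to g ⊕ X where X is the current total.
Pile A: need g' = 2⊕3 = 1. Options: 19−3→G=1, 19−5→G=1, 19−8→G=0. Hits: 2.
Pile B: need g' = 1⊕3 = 2. Options: 15−3→G=0, 15−5→G=3, 15−8→G=2. Hits: 1.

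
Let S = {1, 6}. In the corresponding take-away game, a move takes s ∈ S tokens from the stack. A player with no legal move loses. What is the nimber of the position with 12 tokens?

1

n :  0  1  2  3  4  5  6  7  8  9 10 11 12
G :  0  1  0  1  0  1  2  0  1  0  1  0  1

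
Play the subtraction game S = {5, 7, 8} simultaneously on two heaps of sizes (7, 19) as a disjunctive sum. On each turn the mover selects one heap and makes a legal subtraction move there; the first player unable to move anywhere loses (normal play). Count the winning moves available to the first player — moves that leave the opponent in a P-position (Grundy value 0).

All heaps use S = {5, 7, 8}:
G(0) = 0
G(1) = mex{} = 0
G(2) = mex{} = 0
G(3) = mex{} = 0
G(4) = mex{} = 0
G(5) = mex{0} = 1
G(6) = mex{0} = 1
G(7) = mex{0,0} = 1
G(8) = mex{0,0,0} = 1
G(9) = mex{0,0,0} = 1
G(10) = mex{1,0,0} = 2
G(11) = mex{1,0,0} = 2
G(12) = mex{1,1,0} = 2
G(13) = mex{1,1,1} = 0
G(14) = mex{1,1,1} = 0
G(15) = mex{2,1,1} = 0
G(16) = mex{2,1,1} = 0
G(17) = mex{2,2,1} = 0
G(18) = mex{0,2,2} = 1
G(19) = mex{0,2,2} = 1
Heap A: G(7) = 1.
Heap B: G(19) = 1.
Combined Grundy value = 1 ⊕ 1 = 0.
A winning move leaves total XOR = 0, i.e. changes one component's Grundy value g to g ⊕ X where X is the current total.
Heap A: target g' = 1⊕0 = 1, but every legal move changes the Grundy value (mex property), so 0 moves.
Heap B: target g' = 1⊕0 = 1, but every legal move changes the Grundy value (mex property), so 0 moves.

0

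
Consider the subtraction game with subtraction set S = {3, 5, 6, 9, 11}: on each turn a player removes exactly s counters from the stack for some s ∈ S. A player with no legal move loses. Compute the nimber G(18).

1

G(0) = 0
G(1) = mex{} = 0
G(2) = mex{} = 0
G(3) = mex{0} = 1
G(4) = mex{0} = 1
G(5) = mex{0,0} = 1
G(6) = mex{1,0,0} = 2
G(7) = mex{1,0,0} = 2
G(8) = mex{1,1,0} = 2
G(9) = mex{2,1,1,0} = 3
G(10) = mex{2,1,1,0} = 3
G(11) = mex{2,2,1,0,0} = 3
G(12) = mex{3,2,2,1,0} = 4
G(13) = mex{3,2,2,1,0} = 4
G(14) = mex{3,3,2,1,1} = 0
G(15) = mex{4,3,3,2,1} = 0
G(16) = mex{4,3,3,2,1} = 0
G(17) = mex{0,4,3,2,2} = 1
G(18) = mex{0,4,4,3,2} = 1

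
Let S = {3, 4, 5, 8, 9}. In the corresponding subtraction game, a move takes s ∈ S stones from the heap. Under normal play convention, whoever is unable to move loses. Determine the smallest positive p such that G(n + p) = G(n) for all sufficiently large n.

n :  0  1  2  3  4  5  6  7  8  9 10 11 12 13 14 15 16 17 18 19 20 21 22 23 24 25
G :  0  0  0  1  1  1  2  2  2  3  3  3  0  0  0  1  1  1  2  2  2  3  3  3  0  0
G(n+12) = G(n) holds for n = 0,…,8 (a full window of length max(S) = 9), so the sequence is purely periodic with period 12.

12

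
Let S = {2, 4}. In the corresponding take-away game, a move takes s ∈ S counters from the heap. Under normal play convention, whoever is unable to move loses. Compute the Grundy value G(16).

n :  0  1  2  3  4  5  6  7  8  9 10 11 12 13 14 15 16
G :  0  0  1  1  2  2  0  0  1  1  2  2  0  0  1  1  2

2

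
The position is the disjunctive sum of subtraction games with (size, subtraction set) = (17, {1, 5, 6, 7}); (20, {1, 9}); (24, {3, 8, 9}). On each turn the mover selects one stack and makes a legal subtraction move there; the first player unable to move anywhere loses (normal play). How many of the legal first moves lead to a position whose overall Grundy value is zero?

7

Stack A, S = {1, 5, 6, 7}:
G(0) = 0
G(1) = mex{0} = 1
G(2) = mex{1} = 0
G(3) = mex{0} = 1
G(4) = mex{1} = 0
G(5) = mex{0,0} = 1
G(6) = mex{1,1,0} = 2
G(7) = mex{2,0,1,0} = 3
G(8) = mex{3,1,0,1} = 2
G(9) = mex{2,0,1,0} = 3
G(10) = mex{3,1,0,1} = 2
G(11) = mex{2,2,1,0} = 3
G(12) = mex{3,3,2,1} = 0
G(13) = mex{0,2,3,2} = 1
G(14) = mex{1,3,2,3} = 0
G(15) = mex{0,2,3,2} = 1
G(16) = mex{1,3,2,3} = 0
G(17) = mex{0,0,3,2} = 1
G_A(17) = 1.
Stack B, S = {1, 9}:
n :  0  1  2  3  4  5  6  7  8  9 10 11 12 13 14 15 16 17 18 19 20
G :  0  1  0  1  0  1  0  1  0  1  0  1  0  1  0  1  0  1  0  1  0
G_B(20) = 0.
Stack C, S = {3, 8, 9}:
G(0) = 0
G(1) = mex{} = 0
G(2) = mex{} = 0
G(3) = mex{0} = 1
G(4) = mex{0} = 1
G(5) = mex{0} = 1
G(6) = mex{1} = 0
G(7) = mex{1} = 0
G(8) = mex{1,0} = 2
G(9) = mex{0,0,0} = 1
G(10) = mex{0,0,0} = 1
G(11) = mex{2,1,0} = 3
G(12) = mex{1,1,1} = 0
G(13) = mex{1,1,1} = 0
G(14) = mex{3,0,1} = 2
G(15) = mex{0,0,0} = 1
G(16) = mex{0,2,0} = 1
G(17) = mex{2,1,2} = 0
G(18) = mex{1,1,1} = 0
G(19) = mex{1,3,1} = 0
G(20) = mex{0,0,3} = 1
G(21) = mex{0,0,0} = 1
G(22) = mex{0,2,0} = 1
G(23) = mex{1,1,2} = 0
G(24) = mex{1,1,1} = 0
G_C(24) = 0.
Combined Grundy value = 1 ⊕ 0 ⊕ 0 = 1.
A winning move leaves total XOR = 0, i.e. changes one component's Grundy value g to g ⊕ X where X is the current total.
Stack A: need g' = 1⊕1 = 0. Options: 17−1→G=0, 17−5→G=0, 17−6→G=3, 17−7→G=2. Hits: 2.
Stack B: need g' = 0⊕1 = 1. Options: 20−1→G=1, 20−9→G=1. Hits: 2.
Stack C: need g' = 0⊕1 = 1. Options: 24−3→G=1, 24−8→G=1, 24−9→G=1. Hits: 3.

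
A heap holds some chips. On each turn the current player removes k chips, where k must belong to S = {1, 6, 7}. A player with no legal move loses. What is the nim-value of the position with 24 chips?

n :  0  1  2  3  4  5  6  7  8  9 10 11 12 13 14 15 16 17 18 19 20 21 22 23 24
G :  0  1  0  1  0  1  2  3  2  3  2  3  0  1  0  1  0  1  2  3  2  3  2  3  0

0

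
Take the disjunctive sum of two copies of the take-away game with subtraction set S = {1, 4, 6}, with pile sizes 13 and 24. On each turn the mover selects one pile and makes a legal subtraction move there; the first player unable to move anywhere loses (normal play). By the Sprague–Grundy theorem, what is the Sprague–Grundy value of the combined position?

3

All piles use S = {1, 4, 6}:
n :  0  1  2  3  4  5  6  7  8  9 10 11 12 13 14 15 16 17 18 19 20 21 22 23 24
G :  0  1  0  1  2  0  1  0  1  2  0  1  0  1  2  0  1  0  1  2  0  1  0  1  2
Pile A: G(13) = 1.
Pile B: G(24) = 2.
Combined Grundy value = 1 ⊕ 2 = 3.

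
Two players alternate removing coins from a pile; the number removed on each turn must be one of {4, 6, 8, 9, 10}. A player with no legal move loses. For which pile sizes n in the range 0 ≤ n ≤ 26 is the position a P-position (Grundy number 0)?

0, 1, 2, 3, 14, 15, 16, 17

G(0) = 0
G(1) = mex{} = 0
G(2) = mex{} = 0
G(3) = mex{} = 0
G(4) = mex{0} = 1
G(5) = mex{0} = 1
G(6) = mex{0,0} = 1
G(7) = mex{0,0} = 1
G(8) = mex{1,0,0} = 2
G(9) = mex{1,0,0,0} = 2
G(10) = mex{1,1,0,0,0} = 2
G(11) = mex{1,1,0,0,0} = 2
G(12) = mex{2,1,1,0,0} = 3
G(13) = mex{2,1,1,1,0} = 3
G(14) = mex{2,2,1,1,1} = 0
G(15) = mex{2,2,1,1,1} = 0
G(16) = mex{3,2,2,1,1} = 0
G(17) = mex{3,2,2,2,1} = 0
G(18) = mex{0,3,2,2,2} = 1
G(19) = mex{0,3,2,2,2} = 1
G(20) = mex{0,0,3,2,2} = 1
G(21) = mex{0,0,3,3,2} = 1
G(22) = mex{1,0,0,3,3} = 2
G(23) = mex{1,0,0,0,3} = 2
G(24) = mex{1,1,0,0,0} = 2
G(25) = mex{1,1,0,0,0} = 2
G(26) = mex{2,1,1,0,0} = 3
P-positions are exactly the n with G(n) = 0.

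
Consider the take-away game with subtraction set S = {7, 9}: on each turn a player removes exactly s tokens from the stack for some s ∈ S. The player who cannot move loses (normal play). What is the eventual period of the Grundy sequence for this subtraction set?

G(0) = 0
G(1) = mex{} = 0
G(2) = mex{} = 0
G(3) = mex{} = 0
G(4) = mex{} = 0
G(5) = mex{} = 0
G(6) = mex{} = 0
G(7) = mex{0} = 1
G(8) = mex{0} = 1
G(9) = mex{0,0} = 1
G(10) = mex{0,0} = 1
G(11) = mex{0,0} = 1
G(12) = mex{0,0} = 1
G(13) = mex{0,0} = 1
G(14) = mex{1,0} = 2
G(15) = mex{1,0} = 2
G(16) = mex{1,1} = 0
G(17) = mex{1,1} = 0
G(18) = mex{1,1} = 0
G(19) = mex{1,1} = 0
G(20) = mex{1,1} = 0
G(21) = mex{2,1} = 0
G(22) = mex{2,1} = 0
G(23) = mex{0,2} = 1
G(24) = mex{0,2} = 1
G(25) = mex{0,0} = 1
G(26) = mex{0,0} = 1
G(27) = mex{0,0} = 1
G(28) = mex{0,0} = 1
G(29) = mex{0,0} = 1
G(30) = mex{1,0} = 2
G(31) = mex{1,0} = 2
G(32) = mex{1,1} = 0
G(33) = mex{1,1} = 0
G(n+16) = G(n) holds for n = 0,…,8 (a full window of length max(S) = 9), so the sequence is purely periodic with period 16.

16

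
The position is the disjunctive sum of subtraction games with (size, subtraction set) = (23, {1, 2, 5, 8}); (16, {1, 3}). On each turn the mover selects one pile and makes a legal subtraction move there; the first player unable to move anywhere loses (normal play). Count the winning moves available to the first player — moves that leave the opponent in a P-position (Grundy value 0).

3

Pile A, S = {1, 2, 5, 8}:
n :  0  1  2  3  4  5  6  7  8  9 10 11 12 13 14 15 16 17 18 19 20 21 22 23
G :  0  1  2  0  1  2  0  1  2  0  1  2  0  1  2  0  1  2  0  1  2  0  1  2
G_A(23) = 2.
Pile B, S = {1, 3}:
n :  0  1  2  3  4  5  6  7  8  9 10 11 12 13 14 15 16
G :  0  1  0  1  0  1  0  1  0  1  0  1  0  1  0  1  0
G_B(16) = 0.
Combined Grundy value = 2 ⊕ 0 = 2.
A winning move leaves total XOR = 0, i.e. changes one component's Grundy value g to g ⊕ X where X is the current total.
Pile A: need g' = 2⊕2 = 0. Options: 23−1→G=1, 23−2→G=0, 23−5→G=0, 23−8→G=0. Hits: 3.
Pile B: need g' = 0⊕2 = 2. Options: 16−1→G=1, 16−3→G=1. Hits: 0.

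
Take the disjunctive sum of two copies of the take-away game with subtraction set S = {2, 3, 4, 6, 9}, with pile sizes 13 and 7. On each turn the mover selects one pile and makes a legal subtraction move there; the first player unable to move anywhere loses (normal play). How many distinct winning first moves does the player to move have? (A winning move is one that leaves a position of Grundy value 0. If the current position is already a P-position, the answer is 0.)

All piles use S = {2, 3, 4, 6, 9}:
G(0) = 0
G(1) = mex{} = 0
G(2) = mex{0} = 1
G(3) = mex{0,0} = 1
G(4) = mex{1,0,0} = 2
G(5) = mex{1,1,0} = 2
G(6) = mex{2,1,1,0} = 3
G(7) = mex{2,2,1,0} = 3
G(8) = mex{3,2,2,1} = 0
G(9) = mex{3,3,2,1,0} = 4
G(10) = mex{0,3,3,2,0} = 1
G(11) = mex{4,0,3,2,1} = 5
G(12) = mex{1,4,0,3,1} = 2
G(13) = mex{5,1,4,3,2} = 0
Pile A: G(13) = 0.
Pile B: G(7) = 3.
Combined Grundy value = 0 ⊕ 3 = 3.
A winning move leaves total XOR = 0, i.e. changes one component's Grundy value g to g ⊕ X where X is the current total.
Pile A: need g' = 0⊕3 = 3. Options: 13−2→G=5, 13−3→G=1, 13−4→G=4, 13−6→G=3, 13−9→G=2. Hits: 1.
Pile B: need g' = 3⊕3 = 0. Options: 7−2→G=2, 7−3→G=2, 7−4→G=1, 7−6→G=0. Hits: 1.

2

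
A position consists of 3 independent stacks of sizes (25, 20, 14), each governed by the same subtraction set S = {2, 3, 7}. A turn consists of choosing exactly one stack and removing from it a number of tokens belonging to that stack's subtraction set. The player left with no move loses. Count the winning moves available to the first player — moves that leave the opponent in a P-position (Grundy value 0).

All stacks use S = {2, 3, 7}:
n :  0  1  2  3  4  5  6  7  8  9 10 11 12 13 14 15 16 17 18 19 20 21 22 23 24 25
G :  0  0  1  1  2  0  0  1  1  2  0  0  1  1  2  0  0  1  1  2  0  0  1  1  2  0
Stack A: G(25) = 0.
Stack B: G(20) = 0.
Stack C: G(14) = 2.
Combined Grundy value = 0 ⊕ 0 ⊕ 2 = 2.
A winning move leaves total XOR = 0, i.e. changes one component's Grundy value g to g ⊕ X where X is the current total.
Stack A: need g' = 0⊕2 = 2. Options: 25−2→G=1, 25−3→G=1, 25−7→G=1. Hits: 0.
Stack B: need g' = 0⊕2 = 2. Options: 20−2→G=1, 20−3→G=1, 20−7→G=1. Hits: 0.
Stack C: need g' = 2⊕2 = 0. Options: 14−2→G=1, 14−3→G=0, 14−7→G=1. Hits: 1.

1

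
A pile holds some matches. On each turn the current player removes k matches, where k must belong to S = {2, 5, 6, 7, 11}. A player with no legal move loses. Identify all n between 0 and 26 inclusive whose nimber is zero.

G(0) = 0
G(1) = mex{} = 0
G(2) = mex{0} = 1
G(3) = mex{0} = 1
G(4) = mex{1} = 0
G(5) = mex{1,0} = 2
G(6) = mex{0,0,0} = 1
G(7) = mex{2,1,0,0} = 3
G(8) = mex{1,1,1,0} = 2
G(9) = mex{3,0,1,1} = 2
G(10) = mex{2,2,0,1} = 3
G(11) = mex{2,1,2,0,0} = 3
G(12) = mex{3,3,1,2,0} = 4
G(13) = mex{3,2,3,1,1} = 0
G(14) = mex{4,2,2,3,1} = 0
G(15) = mex{0,3,2,2,0} = 1
G(16) = mex{0,3,3,2,2} = 1
G(17) = mex{1,4,3,3,1} = 0
G(18) = mex{1,0,4,3,3} = 2
G(19) = mex{0,0,0,4,2} = 1
G(20) = mex{2,1,0,0,2} = 3
G(21) = mex{1,1,1,0,3} = 2
G(22) = mex{3,0,1,1,3} = 2
G(23) = mex{2,2,0,1,4} = 3
G(24) = mex{2,1,2,0,0} = 3
G(25) = mex{3,3,1,2,0} = 4
G(26) = mex{3,2,3,1,1} = 0
P-positions are exactly the n with G(n) = 0.

0, 1, 4, 13, 14, 17, 26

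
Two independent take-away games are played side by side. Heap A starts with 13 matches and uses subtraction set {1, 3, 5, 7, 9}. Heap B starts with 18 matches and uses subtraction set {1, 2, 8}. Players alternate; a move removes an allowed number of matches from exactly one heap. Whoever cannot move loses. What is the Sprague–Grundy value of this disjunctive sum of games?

1

Heap A, S = {1, 3, 5, 7, 9}:
G(0) = 0
G(1) = mex{0} = 1
G(2) = mex{1} = 0
G(3) = mex{0,0} = 1
G(4) = mex{1,1} = 0
G(5) = mex{0,0,0} = 1
G(6) = mex{1,1,1} = 0
G(7) = mex{0,0,0,0} = 1
G(8) = mex{1,1,1,1} = 0
G(9) = mex{0,0,0,0,0} = 1
G(10) = mex{1,1,1,1,1} = 0
G(11) = mex{0,0,0,0,0} = 1
G(12) = mex{1,1,1,1,1} = 0
G(13) = mex{0,0,0,0,0} = 1
G_A(13) = 1.
Heap B, S = {1, 2, 8}:
n :  0  1  2  3  4  5  6  7  8  9 10 11 12 13 14 15 16 17 18
G :  0  1  2  0  1  2  0  1  2  0  1  2  0  1  2  0  1  2  0
G_B(18) = 0.
Combined Grundy value = 1 ⊕ 0 = 1.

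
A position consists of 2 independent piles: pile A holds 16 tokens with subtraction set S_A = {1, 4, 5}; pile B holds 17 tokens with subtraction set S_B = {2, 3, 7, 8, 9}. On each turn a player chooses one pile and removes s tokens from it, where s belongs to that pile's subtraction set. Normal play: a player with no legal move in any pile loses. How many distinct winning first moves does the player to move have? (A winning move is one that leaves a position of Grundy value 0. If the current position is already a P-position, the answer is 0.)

Pile A, S = {1, 4, 5}:
n :  0  1  2  3  4  5  6  7  8  9 10 11 12 13 14 15 16
G :  0  1  0  1  2  3  2  3  0  1  0  1  2  3  2  3  0
G_A(16) = 0.
Pile B, S = {2, 3, 7, 8, 9}:
n :  0  1  2  3  4  5  6  7  8  9 10 11 12 13 14 15 16 17
G :  0  0  1  1  2  0  0  1  1  2  2  0  3  1  2  2  0  0
G_B(17) = 0.
Combined Grundy value = 0 ⊕ 0 = 0.
A winning move leaves total XOR = 0, i.e. changes one component's Grundy value g to g ⊕ X where X is the current total.
Pile A: target g' = 0⊕0 = 0, but every legal move changes the Grundy value (mex property), so 0 moves.
Pile B: target g' = 0⊕0 = 0, but every legal move changes the Grundy value (mex property), so 0 moves.

0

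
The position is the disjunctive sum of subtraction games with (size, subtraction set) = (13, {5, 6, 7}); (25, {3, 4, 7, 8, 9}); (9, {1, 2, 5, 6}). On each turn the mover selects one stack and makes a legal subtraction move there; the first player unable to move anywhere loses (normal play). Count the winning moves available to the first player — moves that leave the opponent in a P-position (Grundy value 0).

3

Stack A, S = {5, 6, 7}:
G(0) = 0
G(1) = mex{} = 0
G(2) = mex{} = 0
G(3) = mex{} = 0
G(4) = mex{} = 0
G(5) = mex{0} = 1
G(6) = mex{0,0} = 1
G(7) = mex{0,0,0} = 1
G(8) = mex{0,0,0} = 1
G(9) = mex{0,0,0} = 1
G(10) = mex{1,0,0} = 2
G(11) = mex{1,1,0} = 2
G(12) = mex{1,1,1} = 0
G(13) = mex{1,1,1} = 0
G_A(13) = 0.
Stack B, S = {3, 4, 7, 8, 9}:
G(0) = 0
G(1) = mex{} = 0
G(2) = mex{} = 0
G(3) = mex{0} = 1
G(4) = mex{0,0} = 1
G(5) = mex{0,0} = 1
G(6) = mex{1,0} = 2
G(7) = mex{1,1,0} = 2
G(8) = mex{1,1,0,0} = 2
G(9) = mex{2,1,0,0,0} = 3
G(10) = mex{2,2,1,0,0} = 3
G(11) = mex{2,2,1,1,0} = 3
G(12) = mex{3,2,1,1,1} = 0
G(13) = mex{3,3,2,1,1} = 0
G(14) = mex{3,3,2,2,1} = 0
G(15) = mex{0,3,2,2,2} = 1
G(16) = mex{0,0,3,2,2} = 1
G(17) = mex{0,0,3,3,2} = 1
G(18) = mex{1,0,3,3,3} = 2
G(19) = mex{1,1,0,3,3} = 2
G(20) = mex{1,1,0,0,3} = 2
G(21) = mex{2,1,0,0,0} = 3
G(22) = mex{2,2,1,0,0} = 3
G(23) = mex{2,2,1,1,0} = 3
G(24) = mex{3,2,1,1,1} = 0
G(25) = mex{3,3,2,1,1} = 0
G_B(25) = 0.
Stack C, S = {1, 2, 5, 6}:
n : 0 1 2 3 4 5 6 7 8 9
G : 0 1 2 0 1 2 3 0 1 2
G_C(9) = 2.
Combined Grundy value = 0 ⊕ 0 ⊕ 2 = 2.
A winning move leaves total XOR = 0, i.e. changes one component's Grundy value g to g ⊕ X where X is the current total.
Stack A: need g' = 0⊕2 = 2. Options: 13−5→G=1, 13−6→G=1, 13−7→G=1. Hits: 0.
Stack B: need g' = 0⊕2 = 2. Options: 25−3→G=3, 25−4→G=3, 25−7→G=2, 25−8→G=1, 25−9→G=1. Hits: 1.
Stack C: need g' = 2⊕2 = 0. Options: 9−1→G=1, 9−2→G=0, 9−5→G=1, 9−6→G=0. Hits: 2.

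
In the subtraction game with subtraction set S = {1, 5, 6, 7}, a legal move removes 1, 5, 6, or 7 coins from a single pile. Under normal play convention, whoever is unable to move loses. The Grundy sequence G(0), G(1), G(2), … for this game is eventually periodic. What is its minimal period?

12

G(0) = 0
G(1) = mex{0} = 1
G(2) = mex{1} = 0
G(3) = mex{0} = 1
G(4) = mex{1} = 0
G(5) = mex{0,0} = 1
G(6) = mex{1,1,0} = 2
G(7) = mex{2,0,1,0} = 3
G(8) = mex{3,1,0,1} = 2
G(9) = mex{2,0,1,0} = 3
G(10) = mex{3,1,0,1} = 2
G(11) = mex{2,2,1,0} = 3
G(12) = mex{3,3,2,1} = 0
G(13) = mex{0,2,3,2} = 1
G(14) = mex{1,3,2,3} = 0
G(15) = mex{0,2,3,2} = 1
G(16) = mex{1,3,2,3} = 0
G(17) = mex{0,0,3,2} = 1
G(18) = mex{1,1,0,3} = 2
G(19) = mex{2,0,1,0} = 3
G(20) = mex{3,1,0,1} = 2
G(21) = mex{2,0,1,0} = 3
G(22) = mex{3,1,0,1} = 2
G(23) = mex{2,2,1,0} = 3
G(24) = mex{3,3,2,1} = 0
G(25) = mex{0,2,3,2} = 1
G(n+12) = G(n) holds for n = 0,…,6 (a full window of length max(S) = 7), so the sequence is purely periodic with period 12.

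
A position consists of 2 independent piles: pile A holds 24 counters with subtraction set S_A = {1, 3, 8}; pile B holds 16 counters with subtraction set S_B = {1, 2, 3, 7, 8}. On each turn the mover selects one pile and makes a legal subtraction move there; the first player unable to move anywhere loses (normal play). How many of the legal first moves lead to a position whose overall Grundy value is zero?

2

Pile A, S = {1, 3, 8}:
G(0) = 0
G(1) = mex{0} = 1
G(2) = mex{1} = 0
G(3) = mex{0,0} = 1
G(4) = mex{1,1} = 0
G(5) = mex{0,0} = 1
G(6) = mex{1,1} = 0
G(7) = mex{0,0} = 1
G(8) = mex{1,1,0} = 2
G(9) = mex{2,0,1} = 3
G(10) = mex{3,1,0} = 2
G(11) = mex{2,2,1} = 0
G(12) = mex{0,3,0} = 1
G(13) = mex{1,2,1} = 0
G(14) = mex{0,0,0} = 1
G(15) = mex{1,1,1} = 0
G(16) = mex{0,0,2} = 1
G(17) = mex{1,1,3} = 0
G(18) = mex{0,0,2} = 1
G(19) = mex{1,1,0} = 2
G(20) = mex{2,0,1} = 3
G(21) = mex{3,1,0} = 2
G(22) = mex{2,2,1} = 0
G(23) = mex{0,3,0} = 1
G(24) = mex{1,2,1} = 0
G_A(24) = 0.
Pile B, S = {1, 2, 3, 7, 8}:
n :  0  1  2  3  4  5  6  7  8  9 10 11 12 13 14 15 16
G :  0  1  2  3  0  1  2  3  4  0  1  2  3  0  1  2  3
G_B(16) = 3.
Combined Grundy value = 0 ⊕ 3 = 3.
A winning move leaves total XOR = 0, i.e. changes one component's Grundy value g to g ⊕ X where X is the current total.
Pile A: need g' = 0⊕3 = 3. Options: 24−1→G=1, 24−3→G=2, 24−8→G=1. Hits: 0.
Pile B: need g' = 3⊕3 = 0. Options: 16−1→G=2, 16−2→G=1, 16−3→G=0, 16−7→G=0, 16−8→G=4. Hits: 2.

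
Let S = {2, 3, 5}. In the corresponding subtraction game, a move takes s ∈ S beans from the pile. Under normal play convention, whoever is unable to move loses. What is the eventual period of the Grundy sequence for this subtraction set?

G(0) = 0
G(1) = mex{} = 0
G(2) = mex{0} = 1
G(3) = mex{0,0} = 1
G(4) = mex{1,0} = 2
G(5) = mex{1,1,0} = 2
G(6) = mex{2,1,0} = 3
G(7) = mex{2,2,1} = 0
G(8) = mex{3,2,1} = 0
G(9) = mex{0,3,2} = 1
G(10) = mex{0,0,2} = 1
G(11) = mex{1,0,3} = 2
G(12) = mex{1,1,0} = 2
G(13) = mex{2,1,0} = 3
G(14) = mex{2,2,1} = 0
G(15) = mex{3,2,1} = 0
G(n+7) = G(n) holds for n = 0,…,4 (a full window of length max(S) = 5), so the sequence is purely periodic with period 7.

7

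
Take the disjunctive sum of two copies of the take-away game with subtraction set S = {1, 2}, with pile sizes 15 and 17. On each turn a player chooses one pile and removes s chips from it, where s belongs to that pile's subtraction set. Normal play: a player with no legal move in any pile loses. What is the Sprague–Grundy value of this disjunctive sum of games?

2

All piles use S = {1, 2}:
n :  0  1  2  3  4  5  6  7  8  9 10 11 12 13 14 15 16 17
G :  0  1  2  0  1  2  0  1  2  0  1  2  0  1  2  0  1  2
Pile A: G(15) = 0.
Pile B: G(17) = 2.
Combined Grundy value = 0 ⊕ 2 = 2.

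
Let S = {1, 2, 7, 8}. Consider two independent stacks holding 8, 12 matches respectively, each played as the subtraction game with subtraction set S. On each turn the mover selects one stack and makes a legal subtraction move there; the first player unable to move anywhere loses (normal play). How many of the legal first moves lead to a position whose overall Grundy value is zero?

4

All stacks use S = {1, 2, 7, 8}:
n :  0  1  2  3  4  5  6  7  8  9 10 11 12
G :  0  1  2  0  1  2  0  1  2  0  1  2  0
Stack A: G(8) = 2.
Stack B: G(12) = 0.
Combined Grundy value = 2 ⊕ 0 = 2.
A winning move leaves total XOR = 0, i.e. changes one component's Grundy value g to g ⊕ X where X is the current total.
Stack A: need g' = 2⊕2 = 0. Options: 8−1→G=1, 8−2→G=0, 8−7→G=1, 8−8→G=0. Hits: 2.
Stack B: need g' = 0⊕2 = 2. Options: 12−1→G=2, 12−2→G=1, 12−7→G=2, 12−8→G=1. Hits: 2.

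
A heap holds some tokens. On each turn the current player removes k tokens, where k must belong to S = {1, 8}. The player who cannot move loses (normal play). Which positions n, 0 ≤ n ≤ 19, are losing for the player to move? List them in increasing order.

G(0) = 0
G(1) = mex{0} = 1
G(2) = mex{1} = 0
G(3) = mex{0} = 1
G(4) = mex{1} = 0
G(5) = mex{0} = 1
G(6) = mex{1} = 0
G(7) = mex{0} = 1
G(8) = mex{1,0} = 2
G(9) = mex{2,1} = 0
G(10) = mex{0,0} = 1
G(11) = mex{1,1} = 0
G(12) = mex{0,0} = 1
G(13) = mex{1,1} = 0
G(14) = mex{0,0} = 1
G(15) = mex{1,1} = 0
G(16) = mex{0,2} = 1
G(17) = mex{1,0} = 2
G(18) = mex{2,1} = 0
G(19) = mex{0,0} = 1
P-positions are exactly the n with G(n) = 0.

0, 2, 4, 6, 9, 11, 13, 15, 18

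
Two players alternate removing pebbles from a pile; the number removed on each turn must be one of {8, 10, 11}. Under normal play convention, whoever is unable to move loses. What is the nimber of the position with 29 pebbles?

n :  0  1  2  3  4  5  6  7  8  9 10 11 12 13 14 15 16 17 18 19 20 21 22 23 24 25 26 27 28 29
G :  0  0  0  0  0  0  0  0  1  1  1  1  1  1  1  1  2  2  2  0  0  0  0  0  0  0  0  1  1  1

1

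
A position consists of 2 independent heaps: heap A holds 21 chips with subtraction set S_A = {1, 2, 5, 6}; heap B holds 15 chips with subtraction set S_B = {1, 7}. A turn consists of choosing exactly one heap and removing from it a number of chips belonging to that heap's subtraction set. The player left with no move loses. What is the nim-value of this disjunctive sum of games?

Heap A, S = {1, 2, 5, 6}:
n :  0  1  2  3  4  5  6  7  8  9 10 11 12 13 14 15 16 17 18 19 20 21
G :  0  1  2  0  1  2  3  0  1  2  0  1  2  3  0  1  2  0  1  2  3  0
G_A(21) = 0.
Heap B, S = {1, 7}:
G(0) = 0
G(1) = mex{0} = 1
G(2) = mex{1} = 0
G(3) = mex{0} = 1
G(4) = mex{1} = 0
G(5) = mex{0} = 1
G(6) = mex{1} = 0
G(7) = mex{0,0} = 1
G(8) = mex{1,1} = 0
G(9) = mex{0,0} = 1
G(10) = mex{1,1} = 0
G(11) = mex{0,0} = 1
G(12) = mex{1,1} = 0
G(13) = mex{0,0} = 1
G(14) = mex{1,1} = 0
G(15) = mex{0,0} = 1
G_B(15) = 1.
Combined Grundy value = 0 ⊕ 1 = 1.

1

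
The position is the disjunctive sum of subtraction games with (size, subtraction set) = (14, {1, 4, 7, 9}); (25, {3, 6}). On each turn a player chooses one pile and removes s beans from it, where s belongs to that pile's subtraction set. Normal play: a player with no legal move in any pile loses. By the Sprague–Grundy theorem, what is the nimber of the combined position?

Pile A, S = {1, 4, 7, 9}:
n :  0  1  2  3  4  5  6  7  8  9 10 11 12 13 14
G :  0  1  0  1  2  0  1  2  0  1  0  1  2  0  1
G_A(14) = 1.
Pile B, S = {3, 6}:
n :  0  1  2  3  4  5  6  7  8  9 10 11 12 13 14 15 16 17 18 19 20 21 22 23 24 25
G :  0  0  0  1  1  1  2  2  2  0  0  0  1  1  1  2  2  2  0  0  0  1  1  1  2  2
G_B(25) = 2.
Combined Grundy value = 1 ⊕ 2 = 3.

3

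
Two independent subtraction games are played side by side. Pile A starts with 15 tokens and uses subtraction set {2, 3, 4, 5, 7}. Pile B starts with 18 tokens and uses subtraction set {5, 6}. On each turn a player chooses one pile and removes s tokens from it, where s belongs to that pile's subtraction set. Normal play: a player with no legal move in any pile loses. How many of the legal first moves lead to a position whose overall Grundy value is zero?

Pile A, S = {2, 3, 4, 5, 7}:
n :  0  1  2  3  4  5  6  7  8  9 10 11 12 13 14 15
G :  0  0  1  1  2  2  3  3  4  0  0  1  1  2  2  3
G_A(15) = 3.
Pile B, S = {5, 6}:
n :  0  1  2  3  4  5  6  7  8  9 10 11 12 13 14 15 16 17 18
G :  0  0  0  0  0  1  1  1  1  1  2  0  0  0  0  0  1  1  1
G_B(18) = 1.
Combined Grundy value = 3 ⊕ 1 = 2.
A winning move leaves total XOR = 0, i.e. changes one component's Grundy value g to g ⊕ X where X is the current total.
Pile A: need g' = 3⊕2 = 1. Options: 15−2→G=2, 15−3→G=1, 15−4→G=1, 15−5→G=0, 15−7→G=4. Hits: 2.
Pile B: need g' = 1⊕2 = 3. Options: 18−5→G=0, 18−6→G=0. Hits: 0.

2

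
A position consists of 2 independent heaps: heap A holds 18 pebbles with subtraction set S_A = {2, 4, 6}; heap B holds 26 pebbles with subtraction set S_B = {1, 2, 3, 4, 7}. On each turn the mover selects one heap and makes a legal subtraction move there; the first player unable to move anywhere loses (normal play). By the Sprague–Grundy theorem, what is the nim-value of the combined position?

0

Heap A, S = {2, 4, 6}:
G(0) = 0
G(1) = mex{} = 0
G(2) = mex{0} = 1
G(3) = mex{0} = 1
G(4) = mex{1,0} = 2
G(5) = mex{1,0} = 2
G(6) = mex{2,1,0} = 3
G(7) = mex{2,1,0} = 3
G(8) = mex{3,2,1} = 0
G(9) = mex{3,2,1} = 0
G(10) = mex{0,3,2} = 1
G(11) = mex{0,3,2} = 1
G(12) = mex{1,0,3} = 2
G(13) = mex{1,0,3} = 2
G(14) = mex{2,1,0} = 3
G(15) = mex{2,1,0} = 3
G(16) = mex{3,2,1} = 0
G(17) = mex{3,2,1} = 0
G(18) = mex{0,3,2} = 1
G_A(18) = 1.
Heap B, S = {1, 2, 3, 4, 7}:
n :  0  1  2  3  4  5  6  7  8  9 10 11 12 13 14 15 16 17 18 19 20 21 22 23 24 25 26
G :  0  1  2  3  4  0  1  2  3  4  0  1  2  3  4  0  1  2  3  4  0  1  2  3  4  0  1
G_B(26) = 1.
Combined Grundy value = 1 ⊕ 1 = 0.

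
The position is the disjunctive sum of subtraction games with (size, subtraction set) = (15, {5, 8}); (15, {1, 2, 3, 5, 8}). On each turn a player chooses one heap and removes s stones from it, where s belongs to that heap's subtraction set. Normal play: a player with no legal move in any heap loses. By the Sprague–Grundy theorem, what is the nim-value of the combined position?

1

Heap A, S = {5, 8}:
n :  0  1  2  3  4  5  6  7  8  9 10 11 12 13 14 15
G :  0  0  0  0  0  1  1  1  1  1  2  2  2  0  0  0
G_A(15) = 0.
Heap B, S = {1, 2, 3, 5, 8}:
n :  0  1  2  3  4  5  6  7  8  9 10 11 12 13 14 15
G :  0  1  2  3  0  1  2  3  4  5  0  1  2  3  0  1
G_B(15) = 1.
Combined Grundy value = 0 ⊕ 1 = 1.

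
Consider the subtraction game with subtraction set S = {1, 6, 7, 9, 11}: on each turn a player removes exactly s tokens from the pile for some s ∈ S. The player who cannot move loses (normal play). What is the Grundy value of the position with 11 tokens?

3

n :  0  1  2  3  4  5  6  7  8  9 10 11
G :  0  1  0  1  0  1  2  3  2  3  2  3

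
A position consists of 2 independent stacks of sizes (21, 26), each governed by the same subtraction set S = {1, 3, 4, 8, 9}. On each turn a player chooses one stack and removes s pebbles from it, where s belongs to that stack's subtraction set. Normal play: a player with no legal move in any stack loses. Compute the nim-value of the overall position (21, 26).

4

All stacks use S = {1, 3, 4, 8, 9}:
n :  0  1  2  3  4  5  6  7  8  9 10 11 12 13 14 15 16 17 18 19 20 21 22 23 24 25 26
G :  0  1  0  1  2  3  2  0  1  4  3  2  0  1  0  1  2  3  2  0  1  4  3  2  0  1  0
Stack A: G(21) = 4.
Stack B: G(26) = 0.
Combined Grundy value = 4 ⊕ 0 = 4.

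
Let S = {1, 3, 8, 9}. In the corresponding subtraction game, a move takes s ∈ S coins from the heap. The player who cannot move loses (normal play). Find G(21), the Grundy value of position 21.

G(0) = 0
G(1) = mex{0} = 1
G(2) = mex{1} = 0
G(3) = mex{0,0} = 1
G(4) = mex{1,1} = 0
G(5) = mex{0,0} = 1
G(6) = mex{1,1} = 0
G(7) = mex{0,0} = 1
G(8) = mex{1,1,0} = 2
G(9) = mex{2,0,1,0} = 3
G(10) = mex{3,1,0,1} = 2
G(11) = mex{2,2,1,0} = 3
G(12) = mex{3,3,0,1} = 2
G(13) = mex{2,2,1,0} = 3
G(14) = mex{3,3,0,1} = 2
G(15) = mex{2,2,1,0} = 3
G(16) = mex{3,3,2,1} = 0
G(17) = mex{0,2,3,2} = 1
G(18) = mex{1,3,2,3} = 0
G(19) = mex{0,0,3,2} = 1
G(20) = mex{1,1,2,3} = 0
G(21) = mex{0,0,3,2} = 1

1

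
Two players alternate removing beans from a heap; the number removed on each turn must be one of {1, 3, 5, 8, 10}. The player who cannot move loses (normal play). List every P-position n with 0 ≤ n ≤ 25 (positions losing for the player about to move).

G(0) = 0
G(1) = mex{0} = 1
G(2) = mex{1} = 0
G(3) = mex{0,0} = 1
G(4) = mex{1,1} = 0
G(5) = mex{0,0,0} = 1
G(6) = mex{1,1,1} = 0
G(7) = mex{0,0,0} = 1
G(8) = mex{1,1,1,0} = 2
G(9) = mex{2,0,0,1} = 3
G(10) = mex{3,1,1,0,0} = 2
G(11) = mex{2,2,0,1,1} = 3
G(12) = mex{3,3,1,0,0} = 2
G(13) = mex{2,2,2,1,1} = 0
G(14) = mex{0,3,3,0,0} = 1
G(15) = mex{1,2,2,1,1} = 0
G(16) = mex{0,0,3,2,0} = 1
G(17) = mex{1,1,2,3,1} = 0
G(18) = mex{0,0,0,2,2} = 1
G(19) = mex{1,1,1,3,3} = 0
G(20) = mex{0,0,0,2,2} = 1
G(21) = mex{1,1,1,0,3} = 2
G(22) = mex{2,0,0,1,2} = 3
G(23) = mex{3,1,1,0,0} = 2
G(24) = mex{2,2,0,1,1} = 3
G(25) = mex{3,3,1,0,0} = 2
P-positions are exactly the n with G(n) = 0.

0, 2, 4, 6, 13, 15, 17, 19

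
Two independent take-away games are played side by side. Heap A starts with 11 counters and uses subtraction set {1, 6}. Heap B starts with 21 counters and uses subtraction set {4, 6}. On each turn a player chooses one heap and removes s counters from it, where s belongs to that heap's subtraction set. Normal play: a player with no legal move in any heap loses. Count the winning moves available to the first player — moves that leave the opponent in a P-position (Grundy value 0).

0

Heap A, S = {1, 6}:
n :  0  1  2  3  4  5  6  7  8  9 10 11
G :  0  1  0  1  0  1  2  0  1  0  1  0
G_A(11) = 0.
Heap B, S = {4, 6}:
n :  0  1  2  3  4  5  6  7  8  9 10 11 12 13 14 15 16 17 18 19 20 21
G :  0  0  0  0  1  1  1  1  2  2  0  0  0  0  1  1  1  1  2  2  0  0
G_B(21) = 0.
Combined Grundy value = 0 ⊕ 0 = 0.
A winning move leaves total XOR = 0, i.e. changes one component's Grundy value g to g ⊕ X where X is the current total.
Heap A: target g' = 0⊕0 = 0, but every legal move changes the Grundy value (mex property), so 0 moves.
Heap B: target g' = 0⊕0 = 0, but every legal move changes the Grundy value (mex property), so 0 moves.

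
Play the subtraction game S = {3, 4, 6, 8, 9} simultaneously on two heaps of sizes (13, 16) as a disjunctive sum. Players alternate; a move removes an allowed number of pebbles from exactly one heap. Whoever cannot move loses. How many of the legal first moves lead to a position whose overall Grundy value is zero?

All heaps use S = {3, 4, 6, 8, 9}:
G(0) = 0
G(1) = mex{} = 0
G(2) = mex{} = 0
G(3) = mex{0} = 1
G(4) = mex{0,0} = 1
G(5) = mex{0,0} = 1
G(6) = mex{1,0,0} = 2
G(7) = mex{1,1,0} = 2
G(8) = mex{1,1,0,0} = 2
G(9) = mex{2,1,1,0,0} = 3
G(10) = mex{2,2,1,0,0} = 3
G(11) = mex{2,2,1,1,0} = 3
G(12) = mex{3,2,2,1,1} = 0
G(13) = mex{3,3,2,1,1} = 0
G(14) = mex{3,3,2,2,1} = 0
G(15) = mex{0,3,3,2,2} = 1
G(16) = mex{0,0,3,2,2} = 1
Heap A: G(13) = 0.
Heap B: G(16) = 1.
Combined Grundy value = 0 ⊕ 1 = 1.
A winning move leaves total XOR = 0, i.e. changes one component's Grundy value g to g ⊕ X where X is the current total.
Heap A: need g' = 0⊕1 = 1. Options: 13−3→G=3, 13−4→G=3, 13−6→G=2, 13−8→G=1, 13−9→G=1. Hits: 2.
Heap B: need g' = 1⊕1 = 0. Options: 16−3→G=0, 16−4→G=0, 16−6→G=3, 16−8→G=2, 16−9→G=2. Hits: 2.

4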